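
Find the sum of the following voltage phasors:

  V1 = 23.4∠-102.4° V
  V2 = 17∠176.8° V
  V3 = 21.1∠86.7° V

Step 1 — Convert each phasor to rectangular form:
  V1 = 23.4·(cos(-102.4°) + j·sin(-102.4°)) = -5.025 - j22.85 V
  V2 = 17·(cos(176.8°) + j·sin(176.8°)) = -16.97 + j0.949 V
  V3 = 21.1·(cos(86.7°) + j·sin(86.7°)) = 1.215 + j21.07 V
Step 2 — Sum components: V_total = -20.78 - j0.8402 V.
Step 3 — Convert to polar: |V_total| = 20.8 V, ∠V_total = -177.7°.

V_total = 20.8∠-177.7° V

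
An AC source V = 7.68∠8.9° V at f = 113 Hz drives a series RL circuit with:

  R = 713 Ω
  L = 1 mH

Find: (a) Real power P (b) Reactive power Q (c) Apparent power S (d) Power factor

Step 1 — Angular frequency: ω = 2π·f = 2π·113 = 710 rad/s.
Step 2 — Component impedances:
  R: Z = R = 713 Ω
  L: Z = jωL = j·710·0.001 = 0 + j0.71 Ω
Step 3 — Series combination: Z_total = R + L = 713 + j0.71 Ω = 713∠0.1° Ω.
Step 4 — Source phasor: V = 7.68∠8.9° V = 7.588 + j1.188 V.
Step 5 — Current: I = V / Z = 0.01064 + j0.001656 A = 0.01077∠8.8° A.
Step 6 — Complex power: S = V·I* = 0.08272 + j8.238e-05 VA.
Step 7 — Real power: P = Re(S) = 0.08272 W.
Step 8 — Reactive power: Q = Im(S) = 8.238e-05 VAR.
Step 9 — Apparent power: |S| = 0.08272 VA.
Step 10 — Power factor: PF = P/|S| = 1 (lagging).

(a) P = 0.08272 W  (b) Q = 8.238e-05 VAR  (c) S = 0.08272 VA  (d) PF = 1 (lagging)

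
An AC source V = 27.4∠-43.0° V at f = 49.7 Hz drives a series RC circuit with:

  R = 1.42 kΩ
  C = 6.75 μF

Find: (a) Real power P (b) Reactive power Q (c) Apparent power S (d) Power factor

Step 1 — Angular frequency: ω = 2π·f = 2π·49.7 = 312.3 rad/s.
Step 2 — Component impedances:
  R: Z = R = 1420 Ω
  C: Z = 1/(jωC) = -j/(ω·C) = 0 - j474.4 Ω
Step 3 — Series combination: Z_total = R + C = 1420 - j474.4 Ω = 1497∠-18.5° Ω.
Step 4 — Source phasor: V = 27.4∠-43.0° V = 20.04 - j18.69 V.
Step 5 — Current: I = V / Z = 0.01665 - j0.007597 A = 0.0183∠-24.5° A.
Step 6 — Complex power: S = V·I* = 0.4756 - j0.1589 VA.
Step 7 — Real power: P = Re(S) = 0.4756 W.
Step 8 — Reactive power: Q = Im(S) = -0.1589 VAR.
Step 9 — Apparent power: |S| = 0.5015 VA.
Step 10 — Power factor: PF = P/|S| = 0.9485 (leading).

(a) P = 0.4756 W  (b) Q = -0.1589 VAR  (c) S = 0.5015 VA  (d) PF = 0.9485 (leading)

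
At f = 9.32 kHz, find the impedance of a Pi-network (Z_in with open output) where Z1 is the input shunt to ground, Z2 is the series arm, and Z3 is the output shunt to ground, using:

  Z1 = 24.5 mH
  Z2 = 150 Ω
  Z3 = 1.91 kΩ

Step 1 — Angular frequency: ω = 2π·f = 2π·9320 = 5.856e+04 rad/s.
Step 2 — Component impedances:
  Z1: Z = jωL = j·5.856e+04·0.0245 = 0 + j1435 Ω
  Z2: Z = R = 150 Ω
  Z3: Z = R = 1910 Ω
Step 3 — With open output, the series arm Z2 and the output shunt Z3 appear in series to ground: Z2 + Z3 = 2060 Ω.
Step 4 — Parallel with input shunt Z1: Z_in = Z1 || (Z2 + Z3) = 672.8 + j966.1 Ω = 1177∠55.1° Ω.

Z = 672.8 + j966.1 Ω = 1177∠55.1° Ω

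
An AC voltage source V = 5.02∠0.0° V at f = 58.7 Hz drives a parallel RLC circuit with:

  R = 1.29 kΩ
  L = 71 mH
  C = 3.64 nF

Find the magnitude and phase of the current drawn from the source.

Step 1 — Angular frequency: ω = 2π·f = 2π·58.7 = 368.8 rad/s.
Step 2 — Component impedances:
  R: Z = R = 1290 Ω
  L: Z = jωL = j·368.8·0.071 = 0 + j26.19 Ω
  C: Z = 1/(jωC) = -j/(ω·C) = 0 - j7.449e+05 Ω
Step 3 — Parallel combination: 1/Z_total = 1/R + 1/L + 1/C; Z_total = 0.5314 + j26.18 Ω = 26.18∠88.8° Ω.
Step 4 — Source phasor: V = 5.02∠0.0° V = 5.02 V.
Step 5 — Ohm's law: I = V / Z_total = (5.02) / (0.5314 + j26.18) = 0.003891 - j0.1917 A.
Step 6 — Convert to polar: |I| = 0.1917 A, ∠I = -88.8°.

I = 0.1917∠-88.8° A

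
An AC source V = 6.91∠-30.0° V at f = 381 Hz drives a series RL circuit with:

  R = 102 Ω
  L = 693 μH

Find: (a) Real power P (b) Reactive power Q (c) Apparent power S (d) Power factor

Step 1 — Angular frequency: ω = 2π·f = 2π·381 = 2394 rad/s.
Step 2 — Component impedances:
  R: Z = R = 102 Ω
  L: Z = jωL = j·2394·0.000693 = 0 + j1.659 Ω
Step 3 — Series combination: Z_total = R + L = 102 + j1.659 Ω = 102∠0.9° Ω.
Step 4 — Source phasor: V = 6.91∠-30.0° V = 5.984 - j3.455 V.
Step 5 — Current: I = V / Z = 0.0581 - j0.03482 A = 0.06774∠-30.9° A.
Step 6 — Complex power: S = V·I* = 0.468 + j0.007612 VA.
Step 7 — Real power: P = Re(S) = 0.468 W.
Step 8 — Reactive power: Q = Im(S) = 0.007612 VAR.
Step 9 — Apparent power: |S| = 0.4681 VA.
Step 10 — Power factor: PF = P/|S| = 0.9999 (lagging).

(a) P = 0.468 W  (b) Q = 0.007612 VAR  (c) S = 0.4681 VA  (d) PF = 0.9999 (lagging)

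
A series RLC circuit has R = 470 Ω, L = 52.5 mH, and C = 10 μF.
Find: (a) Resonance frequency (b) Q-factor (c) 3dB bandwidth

Step 1 — Resonance: ω₀ = 1/√(LC) = 1/√(0.0525·1e-05) = 1380 rad/s.
Step 2 — f₀ = ω₀/(2π) = 219.7 Hz.
Step 3 — Series Q: Q = ω₀L/R = 1380·0.0525/470 = 0.1542.
Step 4 — Bandwidth: Δω = ω₀/Q = 8952 rad/s; BW = Δω/(2π) = 1425 Hz.

(a) f₀ = 219.7 Hz  (b) Q = 0.1542  (c) BW = 1425 Hz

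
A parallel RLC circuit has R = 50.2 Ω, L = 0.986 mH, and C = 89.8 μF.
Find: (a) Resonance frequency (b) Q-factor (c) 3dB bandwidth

Step 1 — Resonance: ω₀ = 1/√(LC) = 1/√(0.000986·8.98e-05) = 3361 rad/s.
Step 2 — f₀ = ω₀/(2π) = 534.9 Hz.
Step 3 — Parallel Q: Q = R/(ω₀L) = 50.2/(3361·0.000986) = 15.15.
Step 4 — Bandwidth: Δω = ω₀/Q = 221.8 rad/s; BW = Δω/(2π) = 35.31 Hz.

(a) f₀ = 534.9 Hz  (b) Q = 15.15  (c) BW = 35.31 Hz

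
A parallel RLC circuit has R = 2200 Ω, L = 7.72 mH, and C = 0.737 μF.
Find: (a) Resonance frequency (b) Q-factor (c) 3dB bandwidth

Step 1 — Resonance: ω₀ = 1/√(LC) = 1/√(0.00772·7.37e-07) = 1.326e+04 rad/s.
Step 2 — f₀ = ω₀/(2π) = 2110 Hz.
Step 3 — Parallel Q: Q = R/(ω₀L) = 2200/(1.326e+04·0.00772) = 21.5.
Step 4 — Bandwidth: Δω = ω₀/Q = 616.8 rad/s; BW = Δω/(2π) = 98.16 Hz.

(a) f₀ = 2110 Hz  (b) Q = 21.5  (c) BW = 98.16 Hz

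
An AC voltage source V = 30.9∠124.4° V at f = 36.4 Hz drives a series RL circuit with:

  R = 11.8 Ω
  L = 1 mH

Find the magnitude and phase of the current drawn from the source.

Step 1 — Angular frequency: ω = 2π·f = 2π·36.4 = 228.7 rad/s.
Step 2 — Component impedances:
  R: Z = R = 11.8 Ω
  L: Z = jωL = j·228.7·0.001 = 0 + j0.2287 Ω
Step 3 — Series combination: Z_total = R + L = 11.8 + j0.2287 Ω = 11.8∠1.1° Ω.
Step 4 — Source phasor: V = 30.9∠124.4° V = -17.46 + j25.5 V.
Step 5 — Ohm's law: I = V / Z_total = (-17.46 + j25.5) / (11.8 + j0.2287) = -1.437 + j2.189 A.
Step 6 — Convert to polar: |I| = 2.618 A, ∠I = 123.3°.

I = 2.618∠123.3° A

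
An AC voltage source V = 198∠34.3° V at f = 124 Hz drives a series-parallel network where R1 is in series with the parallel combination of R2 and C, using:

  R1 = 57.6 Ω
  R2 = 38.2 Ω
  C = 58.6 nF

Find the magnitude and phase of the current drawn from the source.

Step 1 — Angular frequency: ω = 2π·f = 2π·124 = 779.1 rad/s.
Step 2 — Component impedances:
  R1: Z = R = 57.6 Ω
  R2: Z = R = 38.2 Ω
  C: Z = 1/(jωC) = -j/(ω·C) = 0 - j2.19e+04 Ω
Step 3 — Parallel branch: R2 || C = 1/(1/R2 + 1/C) = 38.2 - j0.06662 Ω.
Step 4 — Series with R1: Z_total = R1 + (R2 || C) = 95.8 - j0.06662 Ω = 95.8∠-0.0° Ω.
Step 5 — Source phasor: V = 198∠34.3° V = 163.6 + j111.6 V.
Step 6 — Ohm's law: I = V / Z_total = (163.6 + j111.6) / (95.8 - j0.06662) = 1.707 + j1.166 A.
Step 7 — Convert to polar: |I| = 2.067 A, ∠I = 34.3°.

I = 2.067∠34.3° A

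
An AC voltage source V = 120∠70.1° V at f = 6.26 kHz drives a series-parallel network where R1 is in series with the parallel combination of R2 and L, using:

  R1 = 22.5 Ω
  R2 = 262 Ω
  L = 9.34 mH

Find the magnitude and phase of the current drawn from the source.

Step 1 — Angular frequency: ω = 2π·f = 2π·6260 = 3.933e+04 rad/s.
Step 2 — Component impedances:
  R1: Z = R = 22.5 Ω
  R2: Z = R = 262 Ω
  L: Z = jωL = j·3.933e+04·0.00934 = 0 + j367.4 Ω
Step 3 — Parallel branch: R2 || L = 1/(1/R2 + 1/L) = 173.7 + j123.9 Ω.
Step 4 — Series with R1: Z_total = R1 + (R2 || L) = 196.2 + j123.9 Ω = 232∠32.3° Ω.
Step 5 — Source phasor: V = 120∠70.1° V = 40.85 + j112.8 V.
Step 6 — Ohm's law: I = V / Z_total = (40.85 + j112.8) / (196.2 + j123.9) = 0.4085 + j0.3173 A.
Step 7 — Convert to polar: |I| = 0.5172 A, ∠I = 37.8°.

I = 0.5172∠37.8° A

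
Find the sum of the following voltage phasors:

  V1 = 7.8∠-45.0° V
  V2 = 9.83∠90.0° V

Step 1 — Convert each phasor to rectangular form:
  V1 = 7.8·(cos(-45.0°) + j·sin(-45.0°)) = 5.515 - j5.515 V
  V2 = 9.83·(cos(90.0°) + j·sin(90.0°)) = 0 + j9.83 V
Step 2 — Sum components: V_total = 5.515 + j4.315 V.
Step 3 — Convert to polar: |V_total| = 7.003 V, ∠V_total = 38.0°.

V_total = 7.003∠38.0° V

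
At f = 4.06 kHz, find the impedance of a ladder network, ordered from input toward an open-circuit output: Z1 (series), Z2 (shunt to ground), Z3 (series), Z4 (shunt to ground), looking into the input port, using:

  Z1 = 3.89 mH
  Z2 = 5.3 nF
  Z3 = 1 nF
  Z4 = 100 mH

Step 1 — Angular frequency: ω = 2π·f = 2π·4060 = 2.551e+04 rad/s.
Step 2 — Component impedances:
  Z1: Z = jωL = j·2.551e+04·0.00389 = 0 + j99.23 Ω
  Z2: Z = 1/(jωC) = -j/(ω·C) = 0 - j7396 Ω
  Z3: Z = 1/(jωC) = -j/(ω·C) = 0 - j3.92e+04 Ω
  Z4: Z = jωL = j·2.551e+04·0.1 = 0 + j2551 Ω
Step 3 — Ladder network (open output): work backward from the far end, alternating series and parallel combinations. Z_in = 0 - j6055 Ω = 6055∠-90.0° Ω.

Z = 0 - j6055 Ω = 6055∠-90.0° Ω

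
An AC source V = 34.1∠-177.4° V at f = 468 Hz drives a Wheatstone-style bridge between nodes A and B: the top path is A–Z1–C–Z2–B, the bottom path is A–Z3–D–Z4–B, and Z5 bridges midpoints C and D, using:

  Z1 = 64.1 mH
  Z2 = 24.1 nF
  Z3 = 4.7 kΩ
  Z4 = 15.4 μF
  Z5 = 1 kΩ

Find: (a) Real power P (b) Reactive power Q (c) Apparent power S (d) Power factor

Step 1 — Angular frequency: ω = 2π·f = 2π·468 = 2941 rad/s.
Step 2 — Component impedances:
  Z1: Z = jωL = j·2941·0.0641 = 0 + j188.5 Ω
  Z2: Z = 1/(jωC) = -j/(ω·C) = 0 - j1.411e+04 Ω
  Z3: Z = R = 4700 Ω
  Z4: Z = 1/(jωC) = -j/(ω·C) = 0 - j22.08 Ω
  Z5: Z = R = 1000 Ω
Step 3 — Bridge requires nodal analysis (the Z5 bridge couples midpoints C and D, so the two paths cannot be reduced to a simple series/parallel combination). Setting node B to ground and injecting 1 A at node A, the 3-node admittance system at A, C, D solves to V_A = Z_AB = 820.3 + j58.58 Ω = 822.4∠4.1° Ω.
Step 4 — Source phasor: V = 34.1∠-177.4° V = -34.06 - j1.547 V.
Step 5 — Current: I = V / Z = -0.04145 + j0.001074 A = 0.04147∠178.5° A.
Step 6 — Complex power: S = V·I* = 1.41 + j0.1007 VA.
Step 7 — Real power: P = Re(S) = 1.41 W.
Step 8 — Reactive power: Q = Im(S) = 0.1007 VAR.
Step 9 — Apparent power: |S| = 1.414 VA.
Step 10 — Power factor: PF = P/|S| = 0.9975 (lagging).

(a) P = 1.41 W  (b) Q = 0.1007 VAR  (c) S = 1.414 VA  (d) PF = 0.9975 (lagging)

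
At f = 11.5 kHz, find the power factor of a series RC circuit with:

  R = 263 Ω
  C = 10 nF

Step 1 — Angular frequency: ω = 2π·f = 2π·1.15e+04 = 7.226e+04 rad/s.
Step 2 — Component impedances:
  R: Z = R = 263 Ω
  C: Z = 1/(jωC) = -j/(ω·C) = 0 - j1384 Ω
Step 3 — Series combination: Z_total = R + C = 263 - j1384 Ω = 1409∠-79.2° Ω.
Step 4 — Power factor: PF = cos(φ) = Re(Z)/|Z| = 263/1409 = 0.1867.
Step 5 — Type: Im(Z) = -1384 ⇒ leading (phase φ = -79.2°).

PF = 0.1867 (leading, φ = -79.2°)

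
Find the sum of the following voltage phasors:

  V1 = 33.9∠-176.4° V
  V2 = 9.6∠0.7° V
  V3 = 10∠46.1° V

Step 1 — Convert each phasor to rectangular form:
  V1 = 33.9·(cos(-176.4°) + j·sin(-176.4°)) = -33.83 - j2.129 V
  V2 = 9.6·(cos(0.7°) + j·sin(0.7°)) = 9.599 + j0.1173 V
  V3 = 10·(cos(46.1°) + j·sin(46.1°)) = 6.934 + j7.206 V
Step 2 — Sum components: V_total = -17.3 + j5.194 V.
Step 3 — Convert to polar: |V_total| = 18.06 V, ∠V_total = 163.3°.

V_total = 18.06∠163.3° V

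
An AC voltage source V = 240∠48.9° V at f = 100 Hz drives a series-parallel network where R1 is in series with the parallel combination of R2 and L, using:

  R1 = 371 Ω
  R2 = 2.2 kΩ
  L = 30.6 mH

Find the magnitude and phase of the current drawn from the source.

Step 1 — Angular frequency: ω = 2π·f = 2π·100 = 628.3 rad/s.
Step 2 — Component impedances:
  R1: Z = R = 371 Ω
  R2: Z = R = 2200 Ω
  L: Z = jωL = j·628.3·0.0306 = 0 + j19.23 Ω
Step 3 — Parallel branch: R2 || L = 1/(1/R2 + 1/L) = 0.168 + j19.23 Ω.
Step 4 — Series with R1: Z_total = R1 + (R2 || L) = 371.2 + j19.23 Ω = 371.7∠3.0° Ω.
Step 5 — Source phasor: V = 240∠48.9° V = 157.8 + j180.9 V.
Step 6 — Ohm's law: I = V / Z_total = (157.8 + j180.9) / (371.2 + j19.23) = 0.4491 + j0.464 A.
Step 7 — Convert to polar: |I| = 0.6457 A, ∠I = 45.9°.

I = 0.6457∠45.9° A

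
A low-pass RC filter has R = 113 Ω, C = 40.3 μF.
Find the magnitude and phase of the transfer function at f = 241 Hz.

Step 1 — Angular frequency: ω = 2π·241 = 1514 rad/s.
Step 2 — Transfer function: H(jω) = 1/(1 + jωRC).
Step 3 — Denominator: 1 + jωRC = 1 + j·1514·113·4.03e-05 = 1 + j6.896.
Step 4 — H = 0.0206 - j0.142.
Step 5 — Magnitude: |H| = 0.1435 (-16.9 dB); phase: φ = -81.7°.

|H| = 0.1435 (-16.9 dB), φ = -81.7°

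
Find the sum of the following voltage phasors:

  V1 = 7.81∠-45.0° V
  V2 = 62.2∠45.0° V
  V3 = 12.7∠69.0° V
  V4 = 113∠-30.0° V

Step 1 — Convert each phasor to rectangular form:
  V1 = 7.81·(cos(-45.0°) + j·sin(-45.0°)) = 5.523 - j5.523 V
  V2 = 62.2·(cos(45.0°) + j·sin(45.0°)) = 43.98 + j43.98 V
  V3 = 12.7·(cos(69.0°) + j·sin(69.0°)) = 4.551 + j11.86 V
  V4 = 113·(cos(-30.0°) + j·sin(-30.0°)) = 97.86 - j56.5 V
Step 2 — Sum components: V_total = 151.9 - j6.184 V.
Step 3 — Convert to polar: |V_total| = 152 V, ∠V_total = -2.3°.

V_total = 152∠-2.3° V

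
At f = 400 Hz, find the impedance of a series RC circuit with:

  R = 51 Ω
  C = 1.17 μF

Step 1 — Angular frequency: ω = 2π·f = 2π·400 = 2513 rad/s.
Step 2 — Component impedances:
  R: Z = R = 51 Ω
  C: Z = 1/(jωC) = -j/(ω·C) = 0 - j340.1 Ω
Step 3 — Series combination: Z_total = R + C = 51 - j340.1 Ω = 343.9∠-81.5° Ω.

Z = 51 - j340.1 Ω = 343.9∠-81.5° Ω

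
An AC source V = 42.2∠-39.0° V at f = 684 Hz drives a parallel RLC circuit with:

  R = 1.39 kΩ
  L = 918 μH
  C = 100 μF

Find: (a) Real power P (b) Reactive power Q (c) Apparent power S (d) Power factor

Step 1 — Angular frequency: ω = 2π·f = 2π·684 = 4298 rad/s.
Step 2 — Component impedances:
  R: Z = R = 1390 Ω
  L: Z = jωL = j·4298·0.000918 = 0 + j3.945 Ω
  C: Z = 1/(jωC) = -j/(ω·C) = 0 - j2.327 Ω
Step 3 — Parallel combination: 1/Z_total = 1/R + 1/L + 1/C; Z_total = 0.02315 - j5.672 Ω = 5.672∠-89.8° Ω.
Step 4 — Source phasor: V = 42.2∠-39.0° V = 32.8 - j26.56 V.
Step 5 — Current: I = V / Z = 4.706 + j5.763 A = 7.44∠50.8° A.
Step 6 — Complex power: S = V·I* = 1.281 - j314 VA.
Step 7 — Real power: P = Re(S) = 1.281 W.
Step 8 — Reactive power: Q = Im(S) = -314 VAR.
Step 9 — Apparent power: |S| = 314 VA.
Step 10 — Power factor: PF = P/|S| = 0.004081 (leading).

(a) P = 1.281 W  (b) Q = -314 VAR  (c) S = 314 VA  (d) PF = 0.004081 (leading)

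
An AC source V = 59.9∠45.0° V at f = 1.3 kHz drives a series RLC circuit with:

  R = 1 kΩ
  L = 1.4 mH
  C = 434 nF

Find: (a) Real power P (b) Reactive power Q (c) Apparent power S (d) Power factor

Step 1 — Angular frequency: ω = 2π·f = 2π·1300 = 8168 rad/s.
Step 2 — Component impedances:
  R: Z = R = 1000 Ω
  L: Z = jωL = j·8168·0.0014 = 0 + j11.44 Ω
  C: Z = 1/(jωC) = -j/(ω·C) = 0 - j282.1 Ω
Step 3 — Series combination: Z_total = R + L + C = 1000 - j270.7 Ω = 1036∠-15.1° Ω.
Step 4 — Source phasor: V = 59.9∠45.0° V = 42.36 + j42.36 V.
Step 5 — Current: I = V / Z = 0.02878 + j0.05015 A = 0.05782∠60.1° A.
Step 6 — Complex power: S = V·I* = 3.343 - j0.9048 VA.
Step 7 — Real power: P = Re(S) = 3.343 W.
Step 8 — Reactive power: Q = Im(S) = -0.9048 VAR.
Step 9 — Apparent power: |S| = 3.463 VA.
Step 10 — Power factor: PF = P/|S| = 0.9653 (leading).

(a) P = 3.343 W  (b) Q = -0.9048 VAR  (c) S = 3.463 VA  (d) PF = 0.9653 (leading)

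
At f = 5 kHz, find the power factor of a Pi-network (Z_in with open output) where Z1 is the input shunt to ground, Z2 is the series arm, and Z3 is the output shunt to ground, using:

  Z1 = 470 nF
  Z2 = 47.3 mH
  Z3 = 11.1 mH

Step 1 — Angular frequency: ω = 2π·f = 2π·5000 = 3.142e+04 rad/s.
Step 2 — Component impedances:
  Z1: Z = 1/(jωC) = -j/(ω·C) = 0 - j67.73 Ω
  Z2: Z = jωL = j·3.142e+04·0.0473 = 0 + j1486 Ω
  Z3: Z = jωL = j·3.142e+04·0.0111 = 0 + j348.7 Ω
Step 3 — With open output, the series arm Z2 and the output shunt Z3 appear in series to ground: Z2 + Z3 = 0 + j1835 Ω.
Step 4 — Parallel with input shunt Z1: Z_in = Z1 || (Z2 + Z3) = 0 - j70.32 Ω = 70.32∠-90.0° Ω.
Step 5 — Power factor: PF = cos(φ) = Re(Z)/|Z| = 0/70.32 = 0.
Step 6 — Type: Im(Z) = -70.32 ⇒ leading (phase φ = -90.0°).

PF = 0 (leading, φ = -90.0°)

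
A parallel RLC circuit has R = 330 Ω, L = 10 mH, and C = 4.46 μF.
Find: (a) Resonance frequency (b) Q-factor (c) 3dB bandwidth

Step 1 — Resonance: ω₀ = 1/√(LC) = 1/√(0.01·4.46e-06) = 4735 rad/s.
Step 2 — f₀ = ω₀/(2π) = 753.6 Hz.
Step 3 — Parallel Q: Q = R/(ω₀L) = 330/(4735·0.01) = 6.969.
Step 4 — Bandwidth: Δω = ω₀/Q = 679.4 rad/s; BW = Δω/(2π) = 108.1 Hz.

(a) f₀ = 753.6 Hz  (b) Q = 6.969  (c) BW = 108.1 Hz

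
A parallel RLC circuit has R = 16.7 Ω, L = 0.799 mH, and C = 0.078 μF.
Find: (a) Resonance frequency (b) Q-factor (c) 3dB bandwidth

Step 1 — Resonance: ω₀ = 1/√(LC) = 1/√(0.000799·7.8e-08) = 1.267e+05 rad/s.
Step 2 — f₀ = ω₀/(2π) = 2.016e+04 Hz.
Step 3 — Parallel Q: Q = R/(ω₀L) = 16.7/(1.267e+05·0.000799) = 0.165.
Step 4 — Bandwidth: Δω = ω₀/Q = 7.677e+05 rad/s; BW = Δω/(2π) = 1.222e+05 Hz.

(a) f₀ = 2.016e+04 Hz  (b) Q = 0.165  (c) BW = 1.222e+05 Hz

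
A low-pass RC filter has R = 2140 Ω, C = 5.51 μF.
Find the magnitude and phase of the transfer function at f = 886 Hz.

Step 1 — Angular frequency: ω = 2π·886 = 5567 rad/s.
Step 2 — Transfer function: H(jω) = 1/(1 + jωRC).
Step 3 — Denominator: 1 + jωRC = 1 + j·5567·2140·5.51e-06 = 1 + j65.64.
Step 4 — H = 0.000232 - j0.01523.
Step 5 — Magnitude: |H| = 0.01523 (-36.3 dB); phase: φ = -89.1°.

|H| = 0.01523 (-36.3 dB), φ = -89.1°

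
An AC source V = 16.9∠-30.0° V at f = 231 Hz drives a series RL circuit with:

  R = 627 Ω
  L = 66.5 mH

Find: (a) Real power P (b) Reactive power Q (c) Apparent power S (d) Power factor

Step 1 — Angular frequency: ω = 2π·f = 2π·231 = 1451 rad/s.
Step 2 — Component impedances:
  R: Z = R = 627 Ω
  L: Z = jωL = j·1451·0.0665 = 0 + j96.52 Ω
Step 3 — Series combination: Z_total = R + L = 627 + j96.52 Ω = 634.4∠8.8° Ω.
Step 4 — Source phasor: V = 16.9∠-30.0° V = 14.64 - j8.45 V.
Step 5 — Current: I = V / Z = 0.02078 - j0.01668 A = 0.02664∠-38.8° A.
Step 6 — Complex power: S = V·I* = 0.445 + j0.0685 VA.
Step 7 — Real power: P = Re(S) = 0.445 W.
Step 8 — Reactive power: Q = Im(S) = 0.0685 VAR.
Step 9 — Apparent power: |S| = 0.4502 VA.
Step 10 — Power factor: PF = P/|S| = 0.9884 (lagging).

(a) P = 0.445 W  (b) Q = 0.0685 VAR  (c) S = 0.4502 VA  (d) PF = 0.9884 (lagging)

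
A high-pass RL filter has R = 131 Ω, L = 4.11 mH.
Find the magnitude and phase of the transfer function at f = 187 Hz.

Step 1 — Angular frequency: ω = 2π·187 = 1175 rad/s.
Step 2 — Transfer function: H(jω) = jωL/(R + jωL).
Step 3 — Numerator jωL = j·4.829; denominator R + jωL = 131 + j4.829.
Step 4 — H = 0.001357 + j0.03681.
Step 5 — Magnitude: |H| = 0.03684 (-28.7 dB); phase: φ = 87.9°.

|H| = 0.03684 (-28.7 dB), φ = 87.9°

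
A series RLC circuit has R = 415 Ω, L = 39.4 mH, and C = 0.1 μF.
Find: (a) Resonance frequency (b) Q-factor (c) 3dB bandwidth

Step 1 — Resonance: ω₀ = 1/√(LC) = 1/√(0.0394·1e-07) = 1.593e+04 rad/s.
Step 2 — f₀ = ω₀/(2π) = 2536 Hz.
Step 3 — Series Q: Q = ω₀L/R = 1.593e+04·0.0394/415 = 1.513.
Step 4 — Bandwidth: Δω = ω₀/Q = 1.053e+04 rad/s; BW = Δω/(2π) = 1676 Hz.

(a) f₀ = 2536 Hz  (b) Q = 1.513  (c) BW = 1676 Hz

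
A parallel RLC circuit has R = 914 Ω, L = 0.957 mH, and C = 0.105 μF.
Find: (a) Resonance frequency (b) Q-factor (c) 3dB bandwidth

Step 1 — Resonance: ω₀ = 1/√(LC) = 1/√(0.000957·1.05e-07) = 9.976e+04 rad/s.
Step 2 — f₀ = ω₀/(2π) = 1.588e+04 Hz.
Step 3 — Parallel Q: Q = R/(ω₀L) = 914/(9.976e+04·0.000957) = 9.574.
Step 4 — Bandwidth: Δω = ω₀/Q = 1.042e+04 rad/s; BW = Δω/(2π) = 1658 Hz.

(a) f₀ = 1.588e+04 Hz  (b) Q = 9.574  (c) BW = 1658 Hz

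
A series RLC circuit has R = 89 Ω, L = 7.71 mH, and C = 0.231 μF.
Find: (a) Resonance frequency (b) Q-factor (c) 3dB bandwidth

Step 1 — Resonance condition Im(Z)=0 gives ω₀ = 1/√(LC).
Step 2 — ω₀ = 1/√(0.00771·2.31e-07) = 2.37e+04 rad/s.
Step 3 — f₀ = ω₀/(2π) = 3771 Hz.
Step 4 — Series Q: Q = ω₀L/R = 2.37e+04·0.00771/89 = 2.053.
Step 5 — 3dB bandwidth: Δω = ω₀/Q = 1.154e+04 rad/s; BW = Δω/(2π) = 1837 Hz.

(a) f₀ = 3771 Hz  (b) Q = 2.053  (c) BW = 1837 Hz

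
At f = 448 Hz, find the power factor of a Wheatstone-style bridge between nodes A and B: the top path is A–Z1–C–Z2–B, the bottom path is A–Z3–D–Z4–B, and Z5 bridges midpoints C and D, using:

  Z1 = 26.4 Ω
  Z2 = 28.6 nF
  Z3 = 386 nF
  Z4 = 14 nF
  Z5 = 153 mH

Step 1 — Angular frequency: ω = 2π·f = 2π·448 = 2815 rad/s.
Step 2 — Component impedances:
  Z1: Z = R = 26.4 Ω
  Z2: Z = 1/(jωC) = -j/(ω·C) = 0 - j1.242e+04 Ω
  Z3: Z = 1/(jωC) = -j/(ω·C) = 0 - j920.4 Ω
  Z4: Z = 1/(jωC) = -j/(ω·C) = 0 - j2.538e+04 Ω
  Z5: Z = jωL = j·2815·0.153 = 0 + j430.7 Ω
Step 3 — Bridge requires nodal analysis (the Z5 bridge couples midpoints C and D, so the two paths cannot be reduced to a simple series/parallel combination). Setting node B to ground and injecting 1 A at node A, the 3-node admittance system at A, C, D solves to V_A = Z_AB = 44.17 - j8252 Ω = 8253∠-89.7° Ω.
Step 4 — Power factor: PF = cos(φ) = Re(Z)/|Z| = 44.17/8253 = 0.005352.
Step 5 — Type: Im(Z) = -8252 ⇒ leading (phase φ = -89.7°).

PF = 0.005352 (leading, φ = -89.7°)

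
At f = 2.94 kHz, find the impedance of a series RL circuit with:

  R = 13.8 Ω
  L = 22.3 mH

Step 1 — Angular frequency: ω = 2π·f = 2π·2940 = 1.847e+04 rad/s.
Step 2 — Component impedances:
  R: Z = R = 13.8 Ω
  L: Z = jωL = j·1.847e+04·0.0223 = 0 + j411.9 Ω
Step 3 — Series combination: Z_total = R + L = 13.8 + j411.9 Ω = 412.2∠88.1° Ω.

Z = 13.8 + j411.9 Ω = 412.2∠88.1° Ω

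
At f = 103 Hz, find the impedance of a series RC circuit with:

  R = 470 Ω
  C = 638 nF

Step 1 — Angular frequency: ω = 2π·f = 2π·103 = 647.2 rad/s.
Step 2 — Component impedances:
  R: Z = R = 470 Ω
  C: Z = 1/(jωC) = -j/(ω·C) = 0 - j2422 Ω
Step 3 — Series combination: Z_total = R + C = 470 - j2422 Ω = 2467∠-79.0° Ω.

Z = 470 - j2422 Ω = 2467∠-79.0° Ω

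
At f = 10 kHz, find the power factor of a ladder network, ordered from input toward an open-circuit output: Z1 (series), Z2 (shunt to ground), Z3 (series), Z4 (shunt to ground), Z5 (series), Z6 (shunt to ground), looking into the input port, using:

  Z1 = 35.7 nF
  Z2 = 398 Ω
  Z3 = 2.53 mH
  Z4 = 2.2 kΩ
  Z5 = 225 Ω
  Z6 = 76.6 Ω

Step 1 — Angular frequency: ω = 2π·f = 2π·1e+04 = 6.283e+04 rad/s.
Step 2 — Component impedances:
  Z1: Z = 1/(jωC) = -j/(ω·C) = 0 - j445.8 Ω
  Z2: Z = R = 398 Ω
  Z3: Z = jωL = j·6.283e+04·0.00253 = 0 + j159 Ω
  Z4: Z = R = 2200 Ω
  Z5: Z = R = 225 Ω
  Z6: Z = R = 76.6 Ω
Step 3 — Ladder network (open output): work backward from the far end, alternating series and parallel combinations. Z_in = 172.1 - j391.7 Ω = 427.8∠-66.3° Ω.
Step 4 — Power factor: PF = cos(φ) = Re(Z)/|Z| = 172.141/427.837 = 0.4024.
Step 5 — Type: Im(Z) = -391.7 ⇒ leading (phase φ = -66.3°).

PF = 0.4024 (leading, φ = -66.3°)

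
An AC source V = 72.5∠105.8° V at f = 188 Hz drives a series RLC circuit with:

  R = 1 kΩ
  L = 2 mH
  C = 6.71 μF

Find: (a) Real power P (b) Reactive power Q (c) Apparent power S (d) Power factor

Step 1 — Angular frequency: ω = 2π·f = 2π·188 = 1181 rad/s.
Step 2 — Component impedances:
  R: Z = R = 1000 Ω
  L: Z = jωL = j·1181·0.002 = 0 + j2.362 Ω
  C: Z = 1/(jωC) = -j/(ω·C) = 0 - j126.2 Ω
Step 3 — Series combination: Z_total = R + L + C = 1000 - j123.8 Ω = 1008∠-7.1° Ω.
Step 4 — Source phasor: V = 72.5∠105.8° V = -19.74 + j69.76 V.
Step 5 — Current: I = V / Z = -0.02795 + j0.0663 A = 0.07195∠112.9° A.
Step 6 — Complex power: S = V·I* = 5.177 - j0.6409 VA.
Step 7 — Real power: P = Re(S) = 5.177 W.
Step 8 — Reactive power: Q = Im(S) = -0.6409 VAR.
Step 9 — Apparent power: |S| = 5.216 VA.
Step 10 — Power factor: PF = P/|S| = 0.9924 (leading).

(a) P = 5.177 W  (b) Q = -0.6409 VAR  (c) S = 5.216 VA  (d) PF = 0.9924 (leading)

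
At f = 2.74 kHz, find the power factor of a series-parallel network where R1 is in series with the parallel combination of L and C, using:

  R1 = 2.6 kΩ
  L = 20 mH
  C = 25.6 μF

Step 1 — Angular frequency: ω = 2π·f = 2π·2740 = 1.722e+04 rad/s.
Step 2 — Component impedances:
  R1: Z = R = 2600 Ω
  L: Z = jωL = j·1.722e+04·0.02 = 0 + j344.3 Ω
  C: Z = 1/(jωC) = -j/(ω·C) = 0 - j2.269 Ω
Step 3 — Parallel branch: L || C = 1/(1/L + 1/C) = 0 - j2.284 Ω.
Step 4 — Series with R1: Z_total = R1 + (L || C) = 2600 - j2.284 Ω = 2600∠-0.1° Ω.
Step 5 — Power factor: PF = cos(φ) = Re(Z)/|Z| = 2600/2600 = 1.
Step 6 — Type: Im(Z) = -2.284 ⇒ leading (phase φ = -0.1°).

PF = 1 (leading, φ = -0.1°)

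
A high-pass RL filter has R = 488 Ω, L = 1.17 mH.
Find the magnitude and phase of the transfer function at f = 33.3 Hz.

Step 1 — Angular frequency: ω = 2π·33.3 = 209.2 rad/s.
Step 2 — Transfer function: H(jω) = jωL/(R + jωL).
Step 3 — Numerator jωL = j·0.2448; denominator R + jωL = 488 + j0.2448.
Step 4 — H = 2.516e-07 + j0.0005016.
Step 5 — Magnitude: |H| = 0.0005016 (-66.0 dB); phase: φ = 90.0°.

|H| = 0.0005016 (-66.0 dB), φ = 90.0°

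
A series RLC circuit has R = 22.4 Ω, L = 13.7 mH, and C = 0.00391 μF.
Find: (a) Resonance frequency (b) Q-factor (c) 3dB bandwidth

Step 1 — Resonance: ω₀ = 1/√(LC) = 1/√(0.0137·3.91e-09) = 1.366e+05 rad/s.
Step 2 — f₀ = ω₀/(2π) = 2.175e+04 Hz.
Step 3 — Series Q: Q = ω₀L/R = 1.366e+05·0.0137/22.4 = 83.56.
Step 4 — Bandwidth: Δω = ω₀/Q = 1635 rad/s; BW = Δω/(2π) = 260.2 Hz.

(a) f₀ = 2.175e+04 Hz  (b) Q = 83.56  (c) BW = 260.2 Hz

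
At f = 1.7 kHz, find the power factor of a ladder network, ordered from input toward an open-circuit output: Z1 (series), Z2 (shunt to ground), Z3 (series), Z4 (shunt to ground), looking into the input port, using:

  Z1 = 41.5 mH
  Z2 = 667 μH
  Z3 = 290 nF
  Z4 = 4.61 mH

Step 1 — Angular frequency: ω = 2π·f = 2π·1700 = 1.068e+04 rad/s.
Step 2 — Component impedances:
  Z1: Z = jωL = j·1.068e+04·0.0415 = 0 + j443.3 Ω
  Z2: Z = jωL = j·1.068e+04·0.000667 = 0 + j7.125 Ω
  Z3: Z = 1/(jωC) = -j/(ω·C) = 0 - j322.8 Ω
  Z4: Z = jωL = j·1.068e+04·0.00461 = 0 + j49.24 Ω
Step 3 — Ladder network (open output): work backward from the far end, alternating series and parallel combinations. Z_in = 0 + j450.6 Ω = 450.6∠90.0° Ω.
Step 4 — Power factor: PF = cos(φ) = Re(Z)/|Z| = 0/450.6 = 0.
Step 5 — Type: Im(Z) = 450.6 ⇒ lagging (phase φ = 90.0°).

PF = 0 (lagging, φ = 90.0°)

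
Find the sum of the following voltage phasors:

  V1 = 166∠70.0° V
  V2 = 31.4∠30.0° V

Step 1 — Convert each phasor to rectangular form:
  V1 = 166·(cos(70.0°) + j·sin(70.0°)) = 56.78 + j156 V
  V2 = 31.4·(cos(30.0°) + j·sin(30.0°)) = 27.19 + j15.7 V
Step 2 — Sum components: V_total = 83.97 + j171.7 V.
Step 3 — Convert to polar: |V_total| = 191.1 V, ∠V_total = 63.9°.

V_total = 191.1∠63.9° V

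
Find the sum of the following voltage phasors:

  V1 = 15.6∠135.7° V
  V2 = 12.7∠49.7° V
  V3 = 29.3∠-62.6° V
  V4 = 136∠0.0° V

Step 1 — Convert each phasor to rectangular form:
  V1 = 15.6·(cos(135.7°) + j·sin(135.7°)) = -11.16 + j10.9 V
  V2 = 12.7·(cos(49.7°) + j·sin(49.7°)) = 8.214 + j9.686 V
  V3 = 29.3·(cos(-62.6°) + j·sin(-62.6°)) = 13.48 - j26.01 V
  V4 = 136·(cos(0.0°) + j·sin(0.0°)) = 136 V
Step 2 — Sum components: V_total = 146.5 - j5.432 V.
Step 3 — Convert to polar: |V_total| = 146.6 V, ∠V_total = -2.1°.

V_total = 146.6∠-2.1° V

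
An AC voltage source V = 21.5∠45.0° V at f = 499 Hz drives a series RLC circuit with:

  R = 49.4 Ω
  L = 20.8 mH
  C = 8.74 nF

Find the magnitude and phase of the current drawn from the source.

Step 1 — Angular frequency: ω = 2π·f = 2π·499 = 3135 rad/s.
Step 2 — Component impedances:
  R: Z = R = 49.4 Ω
  L: Z = jωL = j·3135·0.0208 = 0 + j65.21 Ω
  C: Z = 1/(jωC) = -j/(ω·C) = 0 - j3.649e+04 Ω
Step 3 — Series combination: Z_total = R + L + C = 49.4 - j3.643e+04 Ω = 3.643e+04∠-89.9° Ω.
Step 4 — Source phasor: V = 21.5∠45.0° V = 15.2 + j15.2 V.
Step 5 — Ohm's law: I = V / Z_total = (15.2 + j15.2) / (49.4 - j3.643e+04) = -0.0004168 + j0.0004179 A.
Step 6 — Convert to polar: |I| = 0.0005902 A, ∠I = 134.9°.

I = 0.0005902∠134.9° A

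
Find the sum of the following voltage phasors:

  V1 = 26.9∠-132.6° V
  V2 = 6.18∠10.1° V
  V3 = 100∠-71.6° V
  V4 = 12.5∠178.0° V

Step 1 — Convert each phasor to rectangular form:
  V1 = 26.9·(cos(-132.6°) + j·sin(-132.6°)) = -18.21 - j19.8 V
  V2 = 6.18·(cos(10.1°) + j·sin(10.1°)) = 6.084 + j1.084 V
  V3 = 100·(cos(-71.6°) + j·sin(-71.6°)) = 31.56 - j94.89 V
  V4 = 12.5·(cos(178.0°) + j·sin(178.0°)) = -12.49 + j0.4362 V
Step 2 — Sum components: V_total = 6.949 - j113.2 V.
Step 3 — Convert to polar: |V_total| = 113.4 V, ∠V_total = -86.5°.

V_total = 113.4∠-86.5° V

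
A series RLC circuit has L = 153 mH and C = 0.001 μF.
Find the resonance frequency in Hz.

Step 1 — Resonance condition Im(Z)=0 gives ω₀ = 1/√(LC).
Step 2 — ω₀ = 1/√(0.153·1e-09) = 8.085e+04 rad/s.
Step 3 — f₀ = ω₀/(2π) = 1.287e+04 Hz.

f₀ = 1.287e+04 Hz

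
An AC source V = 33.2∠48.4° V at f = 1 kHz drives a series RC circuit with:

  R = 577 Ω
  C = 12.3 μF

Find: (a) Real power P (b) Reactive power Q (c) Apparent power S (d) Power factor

Step 1 — Angular frequency: ω = 2π·f = 2π·1000 = 6283 rad/s.
Step 2 — Component impedances:
  R: Z = R = 577 Ω
  C: Z = 1/(jωC) = -j/(ω·C) = 0 - j12.94 Ω
Step 3 — Series combination: Z_total = R + C = 577 - j12.94 Ω = 577.1∠-1.3° Ω.
Step 4 — Source phasor: V = 33.2∠48.4° V = 22.04 + j24.83 V.
Step 5 — Current: I = V / Z = 0.03722 + j0.04386 A = 0.05752∠49.7° A.
Step 6 — Complex power: S = V·I* = 1.909 - j0.04282 VA.
Step 7 — Real power: P = Re(S) = 1.909 W.
Step 8 — Reactive power: Q = Im(S) = -0.04282 VAR.
Step 9 — Apparent power: |S| = 1.91 VA.
Step 10 — Power factor: PF = P/|S| = 0.9997 (leading).

(a) P = 1.909 W  (b) Q = -0.04282 VAR  (c) S = 1.91 VA  (d) PF = 0.9997 (leading)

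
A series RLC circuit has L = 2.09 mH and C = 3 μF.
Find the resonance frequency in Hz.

Step 1 — Resonance condition Im(Z)=0 gives ω₀ = 1/√(LC).
Step 2 — ω₀ = 1/√(0.00209·3e-06) = 1.263e+04 rad/s.
Step 3 — f₀ = ω₀/(2π) = 2010 Hz.

f₀ = 2010 Hz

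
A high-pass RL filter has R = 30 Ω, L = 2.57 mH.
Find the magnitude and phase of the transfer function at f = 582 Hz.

Step 1 — Angular frequency: ω = 2π·582 = 3657 rad/s.
Step 2 — Transfer function: H(jω) = jωL/(R + jωL).
Step 3 — Numerator jωL = j·9.398; denominator R + jωL = 30 + j9.398.
Step 4 — H = 0.08937 + j0.2853.
Step 5 — Magnitude: |H| = 0.2989 (-10.5 dB); phase: φ = 72.6°.

|H| = 0.2989 (-10.5 dB), φ = 72.6°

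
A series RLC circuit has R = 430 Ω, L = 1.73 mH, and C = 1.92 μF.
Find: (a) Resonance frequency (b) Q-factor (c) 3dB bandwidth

Step 1 — Resonance condition Im(Z)=0 gives ω₀ = 1/√(LC).
Step 2 — ω₀ = 1/√(0.00173·1.92e-06) = 1.735e+04 rad/s.
Step 3 — f₀ = ω₀/(2π) = 2762 Hz.
Step 4 — Series Q: Q = ω₀L/R = 1.735e+04·0.00173/430 = 0.06981.
Step 5 — 3dB bandwidth: Δω = ω₀/Q = 2.486e+05 rad/s; BW = Δω/(2π) = 3.956e+04 Hz.

(a) f₀ = 2762 Hz  (b) Q = 0.06981  (c) BW = 3.956e+04 Hz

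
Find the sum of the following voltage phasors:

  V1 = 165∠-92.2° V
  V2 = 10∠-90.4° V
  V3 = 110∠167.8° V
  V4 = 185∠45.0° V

Step 1 — Convert each phasor to rectangular form:
  V1 = 165·(cos(-92.2°) + j·sin(-92.2°)) = -6.334 - j164.9 V
  V2 = 10·(cos(-90.4°) + j·sin(-90.4°)) = -0.06981 - j10 V
  V3 = 110·(cos(167.8°) + j·sin(167.8°)) = -107.5 + j23.25 V
  V4 = 185·(cos(45.0°) + j·sin(45.0°)) = 130.8 + j130.8 V
Step 2 — Sum components: V_total = 16.9 - j20.82 V.
Step 3 — Convert to polar: |V_total| = 26.81 V, ∠V_total = -50.9°.

V_total = 26.81∠-50.9° V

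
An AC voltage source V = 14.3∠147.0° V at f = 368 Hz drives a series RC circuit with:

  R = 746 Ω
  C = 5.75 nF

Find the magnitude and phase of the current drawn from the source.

Step 1 — Angular frequency: ω = 2π·f = 2π·368 = 2312 rad/s.
Step 2 — Component impedances:
  R: Z = R = 746 Ω
  C: Z = 1/(jωC) = -j/(ω·C) = 0 - j7.522e+04 Ω
Step 3 — Series combination: Z_total = R + C = 746 - j7.522e+04 Ω = 7.522e+04∠-89.4° Ω.
Step 4 — Source phasor: V = 14.3∠147.0° V = -11.99 + j7.788 V.
Step 5 — Ohm's law: I = V / Z_total = (-11.99 + j7.788) / (746 - j7.522e+04) = -0.0001051 - j0.0001584 A.
Step 6 — Convert to polar: |I| = 0.0001901 A, ∠I = -123.6°.

I = 0.0001901∠-123.6° A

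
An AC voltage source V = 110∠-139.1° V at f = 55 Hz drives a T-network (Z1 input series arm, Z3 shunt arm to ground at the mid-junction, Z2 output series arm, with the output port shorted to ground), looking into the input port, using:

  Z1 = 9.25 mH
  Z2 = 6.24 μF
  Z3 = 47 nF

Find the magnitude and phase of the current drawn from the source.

Step 1 — Angular frequency: ω = 2π·f = 2π·55 = 345.6 rad/s.
Step 2 — Component impedances:
  Z1: Z = jωL = j·345.6·0.00925 = 0 + j3.197 Ω
  Z2: Z = 1/(jωC) = -j/(ω·C) = 0 - j463.7 Ω
  Z3: Z = 1/(jωC) = -j/(ω·C) = 0 - j6.157e+04 Ω
Step 3 — With the output port shorted to ground, the output series arm Z2 runs from the junction to ground; the shunt arm Z3 also runs from the junction to ground. They appear in parallel: Z3 || Z2 = 0 - j460.3 Ω.
Step 4 — Series with input arm Z1: Z_in = Z1 + (Z3 || Z2) = 0 - j457.1 Ω = 457.1∠-90.0° Ω.
Step 5 — Source phasor: V = 110∠-139.1° V = -83.14 - j72.02 V.
Step 6 — Ohm's law: I = V / Z_total = (-83.14 - j72.02) / (0 - j457.1) = 0.1576 - j0.1819 A.
Step 7 — Convert to polar: |I| = 0.2407 A, ∠I = -49.1°.

I = 0.2407∠-49.1° A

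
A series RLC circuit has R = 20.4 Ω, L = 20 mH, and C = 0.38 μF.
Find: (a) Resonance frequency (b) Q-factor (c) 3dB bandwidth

Step 1 — Resonance condition Im(Z)=0 gives ω₀ = 1/√(LC).
Step 2 — ω₀ = 1/√(0.02·3.8e-07) = 1.147e+04 rad/s.
Step 3 — f₀ = ω₀/(2π) = 1826 Hz.
Step 4 — Series Q: Q = ω₀L/R = 1.147e+04·0.02/20.4 = 11.25.
Step 5 — 3dB bandwidth: Δω = ω₀/Q = 1020 rad/s; BW = Δω/(2π) = 162.3 Hz.

(a) f₀ = 1826 Hz  (b) Q = 11.25  (c) BW = 162.3 Hz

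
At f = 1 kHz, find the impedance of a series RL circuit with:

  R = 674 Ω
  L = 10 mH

Step 1 — Angular frequency: ω = 2π·f = 2π·1000 = 6283 rad/s.
Step 2 — Component impedances:
  R: Z = R = 674 Ω
  L: Z = jωL = j·6283·0.01 = 0 + j62.83 Ω
Step 3 — Series combination: Z_total = R + L = 674 + j62.83 Ω = 676.9∠5.3° Ω.

Z = 674 + j62.83 Ω = 676.9∠5.3° Ω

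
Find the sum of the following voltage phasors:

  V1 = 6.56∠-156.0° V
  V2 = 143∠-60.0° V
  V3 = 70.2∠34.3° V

Step 1 — Convert each phasor to rectangular form:
  V1 = 6.56·(cos(-156.0°) + j·sin(-156.0°)) = -5.993 - j2.668 V
  V2 = 143·(cos(-60.0°) + j·sin(-60.0°)) = 71.5 - j123.8 V
  V3 = 70.2·(cos(34.3°) + j·sin(34.3°)) = 57.99 + j39.56 V
Step 2 — Sum components: V_total = 123.5 - j86.95 V.
Step 3 — Convert to polar: |V_total| = 151 V, ∠V_total = -35.1°.

V_total = 151∠-35.1° V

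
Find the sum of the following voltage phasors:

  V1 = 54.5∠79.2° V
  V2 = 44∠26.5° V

Step 1 — Convert each phasor to rectangular form:
  V1 = 54.5·(cos(79.2°) + j·sin(79.2°)) = 10.21 + j53.53 V
  V2 = 44·(cos(26.5°) + j·sin(26.5°)) = 39.38 + j19.63 V
Step 2 — Sum components: V_total = 49.59 + j73.17 V.
Step 3 — Convert to polar: |V_total| = 88.39 V, ∠V_total = 55.9°.

V_total = 88.39∠55.9° V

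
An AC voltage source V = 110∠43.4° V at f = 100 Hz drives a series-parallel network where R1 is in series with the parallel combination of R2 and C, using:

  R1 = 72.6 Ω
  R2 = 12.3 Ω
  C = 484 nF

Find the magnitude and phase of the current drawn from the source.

Step 1 — Angular frequency: ω = 2π·f = 2π·100 = 628.3 rad/s.
Step 2 — Component impedances:
  R1: Z = R = 72.6 Ω
  R2: Z = R = 12.3 Ω
  C: Z = 1/(jωC) = -j/(ω·C) = 0 - j3288 Ω
Step 3 — Parallel branch: R2 || C = 1/(1/R2 + 1/C) = 12.3 - j0.04601 Ω.
Step 4 — Series with R1: Z_total = R1 + (R2 || C) = 84.9 - j0.04601 Ω = 84.9∠-0.0° Ω.
Step 5 — Source phasor: V = 110∠43.4° V = 79.92 + j75.58 V.
Step 6 — Ohm's law: I = V / Z_total = (79.92 + j75.58) / (84.9 - j0.04601) = 0.9409 + j0.8907 A.
Step 7 — Convert to polar: |I| = 1.296 A, ∠I = 43.4°.

I = 1.296∠43.4° A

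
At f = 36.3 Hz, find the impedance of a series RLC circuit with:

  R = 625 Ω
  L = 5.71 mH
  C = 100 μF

Step 1 — Angular frequency: ω = 2π·f = 2π·36.3 = 228.1 rad/s.
Step 2 — Component impedances:
  R: Z = R = 625 Ω
  L: Z = jωL = j·228.1·0.00571 = 0 + j1.302 Ω
  C: Z = 1/(jωC) = -j/(ω·C) = 0 - j43.84 Ω
Step 3 — Series combination: Z_total = R + L + C = 625 - j42.54 Ω = 626.4∠-3.9° Ω.

Z = 625 - j42.54 Ω = 626.4∠-3.9° Ω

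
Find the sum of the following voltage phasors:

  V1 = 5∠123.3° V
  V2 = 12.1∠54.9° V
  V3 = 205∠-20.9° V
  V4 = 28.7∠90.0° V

Step 1 — Convert each phasor to rectangular form:
  V1 = 5·(cos(123.3°) + j·sin(123.3°)) = -2.745 + j4.179 V
  V2 = 12.1·(cos(54.9°) + j·sin(54.9°)) = 6.958 + j9.9 V
  V3 = 205·(cos(-20.9°) + j·sin(-20.9°)) = 191.5 - j73.13 V
  V4 = 28.7·(cos(90.0°) + j·sin(90.0°)) = 0 + j28.7 V
Step 2 — Sum components: V_total = 195.7 - j30.35 V.
Step 3 — Convert to polar: |V_total| = 198.1 V, ∠V_total = -8.8°.

V_total = 198.1∠-8.8° V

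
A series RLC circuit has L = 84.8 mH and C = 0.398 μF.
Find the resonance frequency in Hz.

Step 1 — Resonance condition Im(Z)=0 gives ω₀ = 1/√(LC).
Step 2 — ω₀ = 1/√(0.0848·3.98e-07) = 5443 rad/s.
Step 3 — f₀ = ω₀/(2π) = 866.3 Hz.

f₀ = 866.3 Hz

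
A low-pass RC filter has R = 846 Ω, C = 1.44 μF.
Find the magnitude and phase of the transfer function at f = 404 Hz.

Step 1 — Angular frequency: ω = 2π·404 = 2538 rad/s.
Step 2 — Transfer function: H(jω) = 1/(1 + jωRC).
Step 3 — Denominator: 1 + jωRC = 1 + j·2538·846·1.44e-06 = 1 + j3.092.
Step 4 — H = 0.09467 - j0.2928.
Step 5 — Magnitude: |H| = 0.3077 (-10.2 dB); phase: φ = -72.1°.

|H| = 0.3077 (-10.2 dB), φ = -72.1°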